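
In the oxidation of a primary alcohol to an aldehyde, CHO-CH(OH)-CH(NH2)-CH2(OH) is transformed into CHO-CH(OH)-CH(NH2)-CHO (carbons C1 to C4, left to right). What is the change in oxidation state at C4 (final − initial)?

+2

Before: C4 has 1 bond to C, 2 bonds to H, 1 bond to O → oxidation state -1.
After: C4 has 1 bond to C, 1 bond to H, 2 bonds to O → oxidation state +1.
Δ = +1 − (-1) = +2, so this is an oxidation at C4.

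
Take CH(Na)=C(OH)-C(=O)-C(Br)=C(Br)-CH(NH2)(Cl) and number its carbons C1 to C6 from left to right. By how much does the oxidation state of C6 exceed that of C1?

C6: 1C, 1H, 1N, 1Cl → 0 − 1 + 1 + 1 = +1
C1: 2C, 1H, 1Na → 0 − 1 − 1 = -2
Difference: +1 − (-2) = +3.

+3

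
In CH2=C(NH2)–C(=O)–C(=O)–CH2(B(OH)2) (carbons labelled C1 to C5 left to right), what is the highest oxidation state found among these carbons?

+2

Tallying each carbon's bonds:
C1: 2C, 2H → 0 − 2 = -2
C2: 3C, 1N → 0 + 1 = +1
C3: 2C, 2O → 0 + 2 = +2
C4: 2C, 2O → 0 + 2 = +2
C5: 1C, 2H, 1B → 0 − 2 − 1 = -3
The highest value is +2.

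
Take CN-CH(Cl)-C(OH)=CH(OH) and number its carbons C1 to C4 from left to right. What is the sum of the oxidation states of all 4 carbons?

Tallying each carbon's bonds:
C1: 1C, 3N → 0 + 3 = +3
C2: 2C, 1H, 1Cl → 0 − 1 + 1 = 0
C3: 3C, 1O → 0 + 1 = +1
C4: 2C, 1H, 1O → 0 − 1 + 1 = 0
Sum = +3 + 0 + 1 + 0 = +4.

+4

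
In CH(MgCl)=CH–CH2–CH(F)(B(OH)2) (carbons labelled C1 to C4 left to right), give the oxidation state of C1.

C1 has a double bond to C (2×0 = 0), one bond to H (-1), one bond to Mg (-1).
Oxidation state = 0 − 1 − 1 = -2.

-2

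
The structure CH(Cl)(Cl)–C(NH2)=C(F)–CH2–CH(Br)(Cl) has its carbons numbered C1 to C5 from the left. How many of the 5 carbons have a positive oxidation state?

4

Tallying each carbon's bonds:
C1: 1C, 1H, 2Cl → 0 − 1 + 2 = +1
C2: 3C, 1N → 0 + 1 = +1
C3: 3C, 1F → 0 + 1 = +1
C4: 2C, 2H → 0 − 2 = -2
C5: 1C, 1H, 1Cl, 1Br → 0 − 1 + 1 + 1 = +1
4 carbons (C1, C2, C3, C5) meet the condition.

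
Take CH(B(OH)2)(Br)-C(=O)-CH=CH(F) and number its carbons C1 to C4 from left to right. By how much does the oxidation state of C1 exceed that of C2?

C1: 1C, 1H, 1Br, 1B → 0 − 1 + 1 − 1 = -1
C2: 2C, 2O → 0 + 2 = +2
Difference: -1 − (+2) = -3.

-3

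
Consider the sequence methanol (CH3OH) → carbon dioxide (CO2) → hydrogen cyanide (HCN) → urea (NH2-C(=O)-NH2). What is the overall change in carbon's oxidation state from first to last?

+6

Carbon oxidation states along the series — methanol: -2, carbon dioxide: +4, hydrogen cyanide: +2, urea: +4.
Net change = +4 − (-2) = +6.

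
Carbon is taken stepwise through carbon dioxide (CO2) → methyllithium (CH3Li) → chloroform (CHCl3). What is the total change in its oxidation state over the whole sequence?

Carbon oxidation states along the series — carbon dioxide: +4, methyllithium: -4, chloroform: +2.
Net change = +2 − (+4) = -2.

-2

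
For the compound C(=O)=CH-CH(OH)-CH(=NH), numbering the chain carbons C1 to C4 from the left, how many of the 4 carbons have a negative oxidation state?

1

Tallying each carbon's bonds:
C1: 2C, 2O → 0 + 2 = +2
C2: 3C, 1H → 0 − 1 = -1
C3: 2C, 1H, 1O → 0 − 1 + 1 = 0
C4: 1C, 1H, 2N → 0 − 1 + 2 = +1
1 carbon (C2) meets the condition.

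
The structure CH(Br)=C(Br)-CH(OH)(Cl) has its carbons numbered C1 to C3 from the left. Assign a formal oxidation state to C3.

+1

C3 has one bond to C (0), one bond to O (+1), one bond to Cl (+1), one bond to H (-1).
Oxidation state = 0 + 1 + 1 − 1 = +1.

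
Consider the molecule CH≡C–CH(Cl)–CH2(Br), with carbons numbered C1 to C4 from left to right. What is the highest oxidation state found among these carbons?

Tallying each carbon's bonds:
C1: 3C, 1H → 0 − 1 = -1
C2: 4C → 0 = 0
C3: 2C, 1H, 1Cl → 0 − 1 + 1 = 0
C4: 1C, 2H, 1Br → 0 − 2 + 1 = -1
The highest value is 0.

0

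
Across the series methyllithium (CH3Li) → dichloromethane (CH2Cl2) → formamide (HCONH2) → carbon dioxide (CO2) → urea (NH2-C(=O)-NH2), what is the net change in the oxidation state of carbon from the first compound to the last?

+8

Carbon oxidation states along the series — methyllithium: -4, dichloromethane: 0, formamide: +2, carbon dioxide: +4, urea: +4.
Net change = +4 − (-4) = +8.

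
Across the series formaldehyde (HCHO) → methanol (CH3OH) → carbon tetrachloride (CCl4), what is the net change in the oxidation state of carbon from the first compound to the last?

+4

Carbon oxidation states along the series — formaldehyde: 0, methanol: -2, carbon tetrachloride: +4.
Net change = +4 − (0) = +4.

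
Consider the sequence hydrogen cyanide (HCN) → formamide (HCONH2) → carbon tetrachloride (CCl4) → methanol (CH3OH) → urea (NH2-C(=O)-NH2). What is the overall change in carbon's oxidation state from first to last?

Carbon oxidation states along the series — hydrogen cyanide: +2, formamide: +2, carbon tetrachloride: +4, methanol: -2, urea: +4.
Net change = +4 − (+2) = +2.

+2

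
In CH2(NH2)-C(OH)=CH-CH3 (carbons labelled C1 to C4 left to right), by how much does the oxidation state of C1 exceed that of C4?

C1: 1C, 2H, 1N → 0 − 2 + 1 = -1
C4: 1C, 3H → 0 − 3 = -3
Difference: -1 − (-3) = +2.

+2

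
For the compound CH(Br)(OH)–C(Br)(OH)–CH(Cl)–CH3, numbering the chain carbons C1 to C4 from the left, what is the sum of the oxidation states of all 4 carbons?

0

Tallying each carbon's bonds:
C1: 1C, 1H, 1O, 1Br → 0 − 1 + 1 + 1 = +1
C2: 2C, 1O, 1Br → 0 + 1 + 1 = +2
C3: 2C, 1H, 1Cl → 0 − 1 + 1 = 0
C4: 1C, 3H → 0 − 3 = -3
Sum = +1 + 2 + 0 − 3 = 0.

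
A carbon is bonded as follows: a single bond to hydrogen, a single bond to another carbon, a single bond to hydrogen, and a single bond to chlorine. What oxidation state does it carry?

-1

The carbon has one bond to C (0), one bond to Cl (+1), one bond to H (-1), one bond to H (-1).
Oxidation state = 0 + 1 − 1 − 1 = -1.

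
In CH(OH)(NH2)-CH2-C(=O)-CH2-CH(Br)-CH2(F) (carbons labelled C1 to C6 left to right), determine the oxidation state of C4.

C4 has one bond to C (0), one bond to C (0), one bond to H (-1), one bond to H (-1).
Oxidation state = 0 + 0 − 1 − 1 = -2.

-2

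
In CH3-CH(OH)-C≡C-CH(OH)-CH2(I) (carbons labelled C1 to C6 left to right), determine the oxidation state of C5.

0

Bonds to more-electronegative neighbours contribute +1 each, bonds to H or metals contribute −1 each, and C–C bonds contribute 0.
C5 has one bond to C (0), one bond to C (0), one bond to H (-1), one bond to O (+1).
Oxidation state = 0 + 0 − 1 + 1 = 0.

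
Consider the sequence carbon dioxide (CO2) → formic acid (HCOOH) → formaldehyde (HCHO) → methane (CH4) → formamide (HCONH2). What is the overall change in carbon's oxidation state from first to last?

-2

Carbon oxidation states along the series — carbon dioxide: +4, formic acid: +2, formaldehyde: 0, methane: -4, formamide: +2.
Net change = +2 − (+4) = -2.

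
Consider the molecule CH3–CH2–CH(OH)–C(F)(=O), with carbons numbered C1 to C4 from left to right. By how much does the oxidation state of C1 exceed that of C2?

-1

C1: 1C, 3H → 0 − 3 = -3
C2: 2C, 2H → 0 − 2 = -2
Difference: -3 − (-2) = -1.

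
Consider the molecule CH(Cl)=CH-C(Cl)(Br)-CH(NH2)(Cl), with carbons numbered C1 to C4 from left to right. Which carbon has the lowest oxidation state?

Tallying each carbon's bonds:
C1: 2C, 1H, 1Cl → 0 − 1 + 1 = 0
C2: 3C, 1H → 0 − 1 = -1
C3: 2C, 1Cl, 1Br → 0 + 1 + 1 = +2
C4: 1C, 1H, 1N, 1Cl → 0 − 1 + 1 + 1 = +1
The most reduced carbon is C2 at -1.

C2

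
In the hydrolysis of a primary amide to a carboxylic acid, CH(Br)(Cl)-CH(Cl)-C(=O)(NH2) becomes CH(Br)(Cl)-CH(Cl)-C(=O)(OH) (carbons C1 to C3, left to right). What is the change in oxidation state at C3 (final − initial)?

0

Before: C3 has 1 bond to C, 2 bonds to O, 1 bond to N → oxidation state +3.
After: C3 has 1 bond to C, 3 bonds to O → oxidation state +3.
Δ = +3 − (+3) = 0, so no net redox change at C3.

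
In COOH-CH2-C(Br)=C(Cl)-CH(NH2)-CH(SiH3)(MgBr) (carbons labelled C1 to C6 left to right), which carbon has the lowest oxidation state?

Each bond to a more electronegative atom (O, N, halogen) counts +1, each bond to a less electronegative atom (H, metal, B, Si) counts −1, and each C–C bond counts 0. Tallying each carbon:
C1: 1C, 3O → 0 + 3 = +3
C2: 2C, 2H → 0 − 2 = -2
C3: 3C, 1Br → 0 + 1 = +1
C4: 3C, 1Cl → 0 + 1 = +1
C5: 2C, 1H, 1N → 0 − 1 + 1 = 0
C6: 1C, 1H, 1Mg, 1Si → 0 − 1 − 1 − 1 = -3
The most reduced carbon is C6 at -3.

C6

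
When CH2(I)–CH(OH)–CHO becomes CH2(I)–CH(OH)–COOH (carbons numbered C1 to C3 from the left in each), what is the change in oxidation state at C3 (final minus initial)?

Before: C3 has 1 bond to C, 1 bond to H, 2 bonds to O → oxidation state +1.
After: C3 has 1 bond to C, 3 bonds to O → oxidation state +3.
Δ = +3 − (+1) = +2, so this is an oxidation at C3.

+2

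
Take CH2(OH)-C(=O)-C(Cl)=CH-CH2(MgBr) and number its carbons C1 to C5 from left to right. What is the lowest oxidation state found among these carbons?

-3

Assign +1 per bond to O/N/halogen, −1 per bond to H or an electropositive element, and 0 per bond to carbon. Tallying each carbon:
C1: 1C, 2H, 1O → 0 − 2 + 1 = -1
C2: 2C, 2O → 0 + 2 = +2
C3: 3C, 1Cl → 0 + 1 = +1
C4: 3C, 1H → 0 − 1 = -1
C5: 1C, 2H, 1Mg → 0 − 2 − 1 = -3
The lowest value is -3.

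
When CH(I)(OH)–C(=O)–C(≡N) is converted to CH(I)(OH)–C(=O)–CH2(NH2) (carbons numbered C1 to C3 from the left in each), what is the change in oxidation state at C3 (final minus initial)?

-4

Before: C3 has 1 bond to C, 3 bonds to N → oxidation state +3.
After: C3 has 1 bond to C, 2 bonds to H, 1 bond to N → oxidation state -1.
Δ = -1 − (+3) = -4, so this is a reduction at C3.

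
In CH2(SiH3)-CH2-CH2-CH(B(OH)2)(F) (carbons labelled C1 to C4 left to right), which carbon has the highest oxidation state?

Tallying each carbon's bonds:
C1: 1C, 2H, 1Si → 0 − 2 − 1 = -3
C2: 2C, 2H → 0 − 2 = -2
C3: 2C, 2H → 0 − 2 = -2
C4: 1C, 1H, 1F, 1B → 0 − 1 + 1 − 1 = -1
The most oxidised carbon is C4 at -1.

C4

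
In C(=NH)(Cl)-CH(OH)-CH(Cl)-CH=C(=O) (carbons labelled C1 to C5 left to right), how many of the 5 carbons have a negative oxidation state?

1

Count +1 for every bond to an atom more electronegative than carbon and −1 for every bond to one less electronegative; C–C bonds are 0. Tallying each carbon:
C1: 1C, 2N, 1Cl → 0 + 2 + 1 = +3
C2: 2C, 1H, 1O → 0 − 1 + 1 = 0
C3: 2C, 1H, 1Cl → 0 − 1 + 1 = 0
C4: 3C, 1H → 0 − 1 = -1
C5: 2C, 2O → 0 + 2 = +2
1 carbon (C4) meets the condition.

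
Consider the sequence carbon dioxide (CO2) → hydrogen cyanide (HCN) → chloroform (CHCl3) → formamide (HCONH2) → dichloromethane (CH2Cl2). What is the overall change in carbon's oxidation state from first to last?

Carbon oxidation states along the series — carbon dioxide: +4, hydrogen cyanide: +2, chloroform: +2, formamide: +2, dichloromethane: 0.
Net change = 0 − (+4) = -4.

-4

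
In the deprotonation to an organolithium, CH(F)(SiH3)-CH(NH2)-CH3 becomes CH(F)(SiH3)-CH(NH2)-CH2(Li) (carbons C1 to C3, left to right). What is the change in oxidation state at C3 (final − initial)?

0

Before: C3 has 1 bond to C, 3 bonds to H → oxidation state -3.
After: C3 has 1 bond to C, 2 bonds to H, 1 bond to Li → oxidation state -3.
Δ = -3 − (-3) = 0, so no net redox change at C3.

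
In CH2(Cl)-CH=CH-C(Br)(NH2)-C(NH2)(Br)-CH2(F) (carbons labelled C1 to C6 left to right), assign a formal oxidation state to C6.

-1

C6 has one bond to C (0), one bond to F (+1), one bond to H (-1), one bond to H (-1).
Oxidation state = 0 + 1 − 1 − 1 = -1.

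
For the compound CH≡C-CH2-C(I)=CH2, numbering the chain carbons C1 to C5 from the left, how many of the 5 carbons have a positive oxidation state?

1

Tallying each carbon's bonds:
C1: 3C, 1H → 0 − 1 = -1
C2: 4C → 0 = 0
C3: 2C, 2H → 0 − 2 = -2
C4: 3C, 1I → 0 + 1 = +1
C5: 2C, 2H → 0 − 2 = -2
1 carbon (C4) meets the condition.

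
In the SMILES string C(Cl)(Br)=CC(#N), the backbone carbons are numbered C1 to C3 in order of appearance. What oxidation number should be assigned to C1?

+2

Each bond to a more electronegative atom (O, N, halogen) counts +1, each bond to a less electronegative atom (H, metal, B, Si) counts −1, and each C–C bond counts 0.
C1 has a double bond to C (2×0 = 0), one bond to Cl (+1), one bond to Br (+1).
Oxidation state = 0 + 1 + 1 = +2.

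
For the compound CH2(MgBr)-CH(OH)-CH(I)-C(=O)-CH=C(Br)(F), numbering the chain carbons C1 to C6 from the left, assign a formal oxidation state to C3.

C3 has one bond to C (0), one bond to C (0), one bond to I (+1), one bond to H (-1).
Oxidation state = 0 + 0 + 1 − 1 = 0.

0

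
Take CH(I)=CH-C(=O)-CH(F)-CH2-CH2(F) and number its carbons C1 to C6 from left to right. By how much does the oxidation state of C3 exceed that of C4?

C3: 2C, 2O → 0 + 2 = +2
C4: 2C, 1H, 1F → 0 − 1 + 1 = 0
Difference: +2 − (0) = +2.

+2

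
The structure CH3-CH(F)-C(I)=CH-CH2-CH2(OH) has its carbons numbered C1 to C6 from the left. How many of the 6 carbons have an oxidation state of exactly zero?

1

Each bond to a more electronegative atom (O, N, halogen) counts +1, each bond to a less electronegative atom (H, metal, B, Si) counts −1, and each C–C bond counts 0. Tallying each carbon:
C1: 1C, 3H → 0 − 3 = -3
C2: 2C, 1H, 1F → 0 − 1 + 1 = 0
C3: 3C, 1I → 0 + 1 = +1
C4: 3C, 1H → 0 − 1 = -1
C5: 2C, 2H → 0 − 2 = -2
C6: 1C, 2H, 1O → 0 − 2 + 1 = -1
1 carbon (C2) meets the condition.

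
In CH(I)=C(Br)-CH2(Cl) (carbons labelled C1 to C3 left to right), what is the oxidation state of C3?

C3 has one bond to C (0), one bond to Cl (+1), one bond to H (-1), one bond to H (-1).
Oxidation state = 0 + 1 − 1 − 1 = -1.

-1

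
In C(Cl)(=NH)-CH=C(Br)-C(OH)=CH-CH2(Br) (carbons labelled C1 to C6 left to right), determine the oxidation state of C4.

C4 has one bond to C (0), a double bond to C (2×0 = 0), one bond to O (+1).
Oxidation state = 0 + 0 + 1 = +1.

+1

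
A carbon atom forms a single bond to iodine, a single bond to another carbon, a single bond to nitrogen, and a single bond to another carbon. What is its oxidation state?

+2

The carbon has one bond to C (0), one bond to C (0), one bond to N (+1), one bond to I (+1).
Oxidation state = 0 + 0 + 1 + 1 = +2.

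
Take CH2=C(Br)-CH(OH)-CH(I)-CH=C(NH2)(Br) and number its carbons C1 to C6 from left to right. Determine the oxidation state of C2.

+1

Count +1 for every bond to an atom more electronegative than carbon and −1 for every bond to one less electronegative; C–C bonds are 0.
C2 has a double bond to C (2×0 = 0), one bond to C (0), one bond to Br (+1).
Oxidation state = 0 + 0 + 1 = +1.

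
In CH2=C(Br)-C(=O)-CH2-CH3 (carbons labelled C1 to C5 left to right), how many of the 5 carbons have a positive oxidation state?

2

Assign +1 per bond to O/N/halogen, −1 per bond to H or an electropositive element, and 0 per bond to carbon. Tallying each carbon:
C1: 2C, 2H → 0 − 2 = -2
C2: 3C, 1Br → 0 + 1 = +1
C3: 2C, 2O → 0 + 2 = +2
C4: 2C, 2H → 0 − 2 = -2
C5: 1C, 3H → 0 − 3 = -3
2 carbons (C2, C3) meet the condition.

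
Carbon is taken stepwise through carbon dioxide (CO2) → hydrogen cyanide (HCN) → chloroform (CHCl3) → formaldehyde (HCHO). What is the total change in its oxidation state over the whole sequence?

Carbon oxidation states along the series — carbon dioxide: +4, hydrogen cyanide: +2, chloroform: +2, formaldehyde: 0.
Net change = 0 − (+4) = -4.

-4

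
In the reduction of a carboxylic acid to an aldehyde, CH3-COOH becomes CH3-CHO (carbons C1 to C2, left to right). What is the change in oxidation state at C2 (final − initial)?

Before: C2 has 1 bond to C, 3 bonds to O → oxidation state +3.
After: C2 has 1 bond to C, 1 bond to H, 2 bonds to O → oxidation state +1.
Δ = +1 − (+3) = -2, so this is a reduction at C2.

-2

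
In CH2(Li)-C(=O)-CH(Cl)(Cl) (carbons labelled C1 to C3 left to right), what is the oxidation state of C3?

Each bond to a more electronegative atom (O, N, halogen) counts +1, each bond to a less electronegative atom (H, metal, B, Si) counts −1, and each C–C bond counts 0.
C3 has one bond to C (0), one bond to H (-1), one bond to Cl (+1), one bond to Cl (+1).
Oxidation state = 0 − 1 + 1 + 1 = +1.

+1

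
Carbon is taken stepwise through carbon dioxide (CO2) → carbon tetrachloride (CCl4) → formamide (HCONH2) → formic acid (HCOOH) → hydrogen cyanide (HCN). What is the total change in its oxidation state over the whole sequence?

-2

Carbon oxidation states along the series — carbon dioxide: +4, carbon tetrachloride: +4, formamide: +2, formic acid: +2, hydrogen cyanide: +2.
Net change = +2 − (+4) = -2.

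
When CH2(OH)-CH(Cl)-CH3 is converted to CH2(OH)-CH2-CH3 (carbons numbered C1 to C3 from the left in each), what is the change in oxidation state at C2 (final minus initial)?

-2

Before: C2 has 2 bonds to C, 1 bond to H, 1 bond to Cl → oxidation state 0.
After: C2 has 2 bonds to C, 2 bonds to H → oxidation state -2.
Δ = -2 − (0) = -2, so this is a reduction at C2.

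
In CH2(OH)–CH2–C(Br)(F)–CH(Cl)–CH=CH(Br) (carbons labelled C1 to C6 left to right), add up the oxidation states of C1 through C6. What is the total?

Each bond to a more electronegative atom (O, N, halogen) counts +1, each bond to a less electronegative atom (H, metal, B, Si) counts −1, and each C–C bond counts 0. Tallying each carbon:
C1: 1C, 2H, 1O → 0 − 2 + 1 = -1
C2: 2C, 2H → 0 − 2 = -2
C3: 2C, 1F, 1Br → 0 + 1 + 1 = +2
C4: 2C, 1H, 1Cl → 0 − 1 + 1 = 0
C5: 3C, 1H → 0 − 1 = -1
C6: 2C, 1H, 1Br → 0 − 1 + 1 = 0
Sum = -1 − 2 + 2 + 0 − 1 + 0 = -2.

-2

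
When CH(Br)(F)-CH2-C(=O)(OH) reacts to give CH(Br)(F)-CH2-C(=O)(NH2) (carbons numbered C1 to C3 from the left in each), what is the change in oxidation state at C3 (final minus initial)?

Before: C3 has 1 bond to C, 3 bonds to O → oxidation state +3.
After: C3 has 1 bond to C, 2 bonds to O, 1 bond to N → oxidation state +3.
Δ = +3 − (+3) = 0, so no net redox change at C3.

0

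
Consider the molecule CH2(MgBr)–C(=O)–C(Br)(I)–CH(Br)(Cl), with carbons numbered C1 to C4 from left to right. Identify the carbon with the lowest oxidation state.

C1

Tallying each carbon's bonds:
C1: 1C, 2H, 1Mg → 0 − 2 − 1 = -3
C2: 2C, 2O → 0 + 2 = +2
C3: 2C, 1Br, 1I → 0 + 1 + 1 = +2
C4: 1C, 1H, 1Cl, 1Br → 0 − 1 + 1 + 1 = +1
The most reduced carbon is C1 at -3.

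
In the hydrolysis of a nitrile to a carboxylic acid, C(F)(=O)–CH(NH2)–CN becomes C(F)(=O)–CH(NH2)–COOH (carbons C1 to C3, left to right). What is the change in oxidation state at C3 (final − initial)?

Before: C3 has 1 bond to C, 3 bonds to N → oxidation state +3.
After: C3 has 1 bond to C, 3 bonds to O → oxidation state +3.
Δ = +3 − (+3) = 0, so no net redox change at C3.

0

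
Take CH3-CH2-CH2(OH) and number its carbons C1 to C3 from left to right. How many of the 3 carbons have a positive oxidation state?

Tallying each carbon's bonds:
C1: 1C, 3H → 0 − 3 = -3
C2: 2C, 2H → 0 − 2 = -2
C3: 1C, 2H, 1O → 0 − 2 + 1 = -1
0 carbons meet the condition.

0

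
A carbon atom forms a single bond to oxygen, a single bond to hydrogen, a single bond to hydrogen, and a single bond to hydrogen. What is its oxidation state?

The carbon has one bond to H (-1), one bond to O (+1), one bond to H (-1), one bond to H (-1).
Oxidation state = -1 + 1 − 1 − 1 = -2.

-2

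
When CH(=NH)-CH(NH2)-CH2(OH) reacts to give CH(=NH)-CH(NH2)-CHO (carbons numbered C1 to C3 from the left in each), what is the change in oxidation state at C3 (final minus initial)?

+2

Before: C3 has 1 bond to C, 2 bonds to H, 1 bond to O → oxidation state -1.
After: C3 has 1 bond to C, 1 bond to H, 2 bonds to O → oxidation state +1.
Δ = +1 − (-1) = +2, so this is an oxidation at C3.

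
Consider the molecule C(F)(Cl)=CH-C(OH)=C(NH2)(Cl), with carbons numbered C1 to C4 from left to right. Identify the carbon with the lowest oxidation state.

C2

Tallying each carbon's bonds:
C1: 2C, 1F, 1Cl → 0 + 1 + 1 = +2
C2: 3C, 1H → 0 − 1 = -1
C3: 3C, 1O → 0 + 1 = +1
C4: 2C, 1N, 1Cl → 0 + 1 + 1 = +2
The most reduced carbon is C2 at -1.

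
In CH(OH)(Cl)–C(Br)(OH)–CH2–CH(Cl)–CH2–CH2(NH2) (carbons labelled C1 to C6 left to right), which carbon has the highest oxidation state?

C2

Tallying each carbon's bonds:
C1: 1C, 1H, 1O, 1Cl → 0 − 1 + 1 + 1 = +1
C2: 2C, 1O, 1Br → 0 + 1 + 1 = +2
C3: 2C, 2H → 0 − 2 = -2
C4: 2C, 1H, 1Cl → 0 − 1 + 1 = 0
C5: 2C, 2H → 0 − 2 = -2
C6: 1C, 2H, 1N → 0 − 2 + 1 = -1
The most oxidised carbon is C2 at +2.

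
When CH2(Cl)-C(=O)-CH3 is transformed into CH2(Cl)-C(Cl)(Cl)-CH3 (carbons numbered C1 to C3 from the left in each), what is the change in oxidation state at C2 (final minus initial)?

Before: C2 has 2 bonds to C, 2 bonds to O → oxidation state +2.
After: C2 has 2 bonds to C, 2 bonds to Cl → oxidation state +2.
Δ = +2 − (+2) = 0, so no net redox change at C2.

0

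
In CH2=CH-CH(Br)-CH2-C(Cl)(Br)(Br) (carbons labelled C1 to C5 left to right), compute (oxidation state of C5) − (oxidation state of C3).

C5: 1C, 1Cl, 2Br → 0 + 1 + 2 = +3
C3: 2C, 1H, 1Br → 0 − 1 + 1 = 0
Difference: +3 − (0) = +3.

+3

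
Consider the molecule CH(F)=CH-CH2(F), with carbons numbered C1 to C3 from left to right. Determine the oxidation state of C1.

Bonds to more-electronegative neighbours contribute +1 each, bonds to H or metals contribute −1 each, and C–C bonds contribute 0.
C1 has a double bond to C (2×0 = 0), one bond to H (-1), one bond to F (+1).
Oxidation state = 0 − 1 + 1 = 0.

0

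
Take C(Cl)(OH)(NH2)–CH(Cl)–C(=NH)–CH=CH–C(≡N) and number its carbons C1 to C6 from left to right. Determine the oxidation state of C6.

C6 has one bond to C (0), a triple bond to N (3×+1 = +3).
Oxidation state = 0 + 3 = +3.

+3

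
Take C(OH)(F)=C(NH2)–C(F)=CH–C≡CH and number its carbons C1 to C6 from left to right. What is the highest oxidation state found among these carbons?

Bonds to more-electronegative neighbours contribute +1 each, bonds to H or metals contribute −1 each, and C–C bonds contribute 0. Tallying each carbon:
C1: 2C, 1O, 1F → 0 + 1 + 1 = +2
C2: 3C, 1N → 0 + 1 = +1
C3: 3C, 1F → 0 + 1 = +1
C4: 3C, 1H → 0 − 1 = -1
C5: 4C → 0 = 0
C6: 3C, 1H → 0 − 1 = -1
The highest value is +2.

+2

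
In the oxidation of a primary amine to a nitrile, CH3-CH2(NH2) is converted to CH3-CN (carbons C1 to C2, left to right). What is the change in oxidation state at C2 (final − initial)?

+4

Before: C2 has 1 bond to C, 2 bonds to H, 1 bond to N → oxidation state -1.
After: C2 has 1 bond to C, 3 bonds to N → oxidation state +3.
Δ = +3 − (-1) = +4, so this is an oxidation at C2.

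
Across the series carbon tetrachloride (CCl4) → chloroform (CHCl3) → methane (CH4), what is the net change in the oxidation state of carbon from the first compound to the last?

-8

Carbon oxidation states along the series — carbon tetrachloride: +4, chloroform: +2, methane: -4.
Net change = -4 − (+4) = -8.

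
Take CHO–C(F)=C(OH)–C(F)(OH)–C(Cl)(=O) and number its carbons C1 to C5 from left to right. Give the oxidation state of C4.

Count +1 for every bond to an atom more electronegative than carbon and −1 for every bond to one less electronegative; C–C bonds are 0.
C4 has one bond to C (0), one bond to C (0), one bond to F (+1), one bond to O (+1).
Oxidation state = 0 + 0 + 1 + 1 = +2.

+2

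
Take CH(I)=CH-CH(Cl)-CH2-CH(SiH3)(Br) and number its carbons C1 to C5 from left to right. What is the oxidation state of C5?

Bonds to more-electronegative neighbours contribute +1 each, bonds to H or metals contribute −1 each, and C–C bonds contribute 0.
C5 has one bond to C (0), one bond to Si (-1), one bond to H (-1), one bond to Br (+1).
Oxidation state = 0 − 1 − 1 + 1 = -1.

-1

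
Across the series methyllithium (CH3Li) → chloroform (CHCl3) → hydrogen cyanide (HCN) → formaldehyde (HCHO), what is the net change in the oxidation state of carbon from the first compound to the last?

Carbon oxidation states along the series — methyllithium: -4, chloroform: +2, hydrogen cyanide: +2, formaldehyde: 0.
Net change = 0 − (-4) = +4.

+4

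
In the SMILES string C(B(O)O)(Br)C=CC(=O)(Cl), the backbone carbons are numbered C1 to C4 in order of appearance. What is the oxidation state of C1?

Count +1 for every bond to an atom more electronegative than carbon and −1 for every bond to one less electronegative; C–C bonds are 0.
C1 has one bond to C (0), one bond to B (-1), one bond to Br (+1), one bond to H (-1).
Oxidation state = 0 − 1 + 1 − 1 = -1.

-1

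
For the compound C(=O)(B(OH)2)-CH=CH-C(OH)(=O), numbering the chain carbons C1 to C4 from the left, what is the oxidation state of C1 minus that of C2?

+2

C1: 1C, 2O, 1B → 0 + 2 − 1 = +1
C2: 3C, 1H → 0 − 1 = -1
Difference: +1 − (-1) = +2.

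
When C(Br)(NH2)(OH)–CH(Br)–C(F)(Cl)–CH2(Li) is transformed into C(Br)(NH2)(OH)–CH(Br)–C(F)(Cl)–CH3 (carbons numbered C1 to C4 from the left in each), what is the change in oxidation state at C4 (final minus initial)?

Before: C4 has 1 bond to C, 2 bonds to H, 1 bond to Li → oxidation state -3.
After: C4 has 1 bond to C, 3 bonds to H → oxidation state -3.
Δ = -3 − (-3) = 0, so no net redox change at C4.

0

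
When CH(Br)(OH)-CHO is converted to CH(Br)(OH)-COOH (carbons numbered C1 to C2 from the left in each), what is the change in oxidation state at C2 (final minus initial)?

Before: C2 has 1 bond to C, 1 bond to H, 2 bonds to O → oxidation state +1.
After: C2 has 1 bond to C, 3 bonds to O → oxidation state +3.
Δ = +3 − (+1) = +2, so this is an oxidation at C2.

+2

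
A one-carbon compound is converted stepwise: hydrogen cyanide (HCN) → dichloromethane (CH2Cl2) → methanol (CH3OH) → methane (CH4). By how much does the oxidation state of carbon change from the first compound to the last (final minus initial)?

-6

Carbon oxidation states along the series — hydrogen cyanide: +2, dichloromethane: 0, methanol: -2, methane: -4.
Net change = -4 − (+2) = -6.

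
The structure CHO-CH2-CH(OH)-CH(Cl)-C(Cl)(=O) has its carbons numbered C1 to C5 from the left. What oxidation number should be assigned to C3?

0

Count +1 for every bond to an atom more electronegative than carbon and −1 for every bond to one less electronegative; C–C bonds are 0.
C3 has one bond to C (0), one bond to C (0), one bond to H (-1), one bond to O (+1).
Oxidation state = 0 + 0 − 1 + 1 = 0.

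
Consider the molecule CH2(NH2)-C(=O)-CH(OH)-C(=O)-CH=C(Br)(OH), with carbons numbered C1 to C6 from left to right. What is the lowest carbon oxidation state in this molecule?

Tallying each carbon's bonds:
C1: 1C, 2H, 1N → 0 − 2 + 1 = -1
C2: 2C, 2O → 0 + 2 = +2
C3: 2C, 1H, 1O → 0 − 1 + 1 = 0
C4: 2C, 2O → 0 + 2 = +2
C5: 3C, 1H → 0 − 1 = -1
C6: 2C, 1O, 1Br → 0 + 1 + 1 = +2
The lowest value is -1.

-1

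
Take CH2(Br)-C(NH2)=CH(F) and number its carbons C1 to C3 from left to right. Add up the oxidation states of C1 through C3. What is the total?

Bonds to more-electronegative neighbours contribute +1 each, bonds to H or metals contribute −1 each, and C–C bonds contribute 0. Tallying each carbon:
C1: 1C, 2H, 1Br → 0 − 2 + 1 = -1
C2: 3C, 1N → 0 + 1 = +1
C3: 2C, 1H, 1F → 0 − 1 + 1 = 0
Sum = -1 + 1 + 0 = 0.

0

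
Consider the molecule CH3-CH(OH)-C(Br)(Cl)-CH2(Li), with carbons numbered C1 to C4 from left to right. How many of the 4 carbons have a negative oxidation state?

Each bond to a more electronegative atom (O, N, halogen) counts +1, each bond to a less electronegative atom (H, metal, B, Si) counts −1, and each C–C bond counts 0. Tallying each carbon:
C1: 1C, 3H → 0 − 3 = -3
C2: 2C, 1H, 1O → 0 − 1 + 1 = 0
C3: 2C, 1Cl, 1Br → 0 + 1 + 1 = +2
C4: 1C, 2H, 1Li → 0 − 2 − 1 = -3
2 carbons (C1, C4) meet the condition.

2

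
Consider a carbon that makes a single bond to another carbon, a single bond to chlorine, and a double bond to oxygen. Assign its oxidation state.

+3

The carbon has one bond to C (0), a double bond to O (2×+1 = +2), one bond to Cl (+1).
Oxidation state = 0 + 2 + 1 = +3.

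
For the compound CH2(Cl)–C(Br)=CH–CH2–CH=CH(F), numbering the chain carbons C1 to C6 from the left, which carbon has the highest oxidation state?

C2

Tallying each carbon's bonds:
C1: 1C, 2H, 1Cl → 0 − 2 + 1 = -1
C2: 3C, 1Br → 0 + 1 = +1
C3: 3C, 1H → 0 − 1 = -1
C4: 2C, 2H → 0 − 2 = -2
C5: 3C, 1H → 0 − 1 = -1
C6: 2C, 1H, 1F → 0 − 1 + 1 = 0
The most oxidised carbon is C2 at +1.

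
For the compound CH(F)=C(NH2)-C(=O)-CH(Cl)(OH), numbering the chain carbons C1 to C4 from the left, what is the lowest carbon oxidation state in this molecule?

0

Tallying each carbon's bonds:
C1: 2C, 1H, 1F → 0 − 1 + 1 = 0
C2: 3C, 1N → 0 + 1 = +1
C3: 2C, 2O → 0 + 2 = +2
C4: 1C, 1H, 1O, 1Cl → 0 − 1 + 1 + 1 = +1
The lowest value is 0.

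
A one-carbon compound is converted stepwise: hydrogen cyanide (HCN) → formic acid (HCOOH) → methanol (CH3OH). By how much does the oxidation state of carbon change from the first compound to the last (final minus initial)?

-4

Carbon oxidation states along the series — hydrogen cyanide: +2, formic acid: +2, methanol: -2.
Net change = -2 − (+2) = -4.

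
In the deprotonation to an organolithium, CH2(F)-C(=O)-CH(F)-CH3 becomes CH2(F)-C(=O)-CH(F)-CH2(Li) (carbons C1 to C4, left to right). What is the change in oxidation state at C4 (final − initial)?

0

Before: C4 has 1 bond to C, 3 bonds to H → oxidation state -3.
After: C4 has 1 bond to C, 2 bonds to H, 1 bond to Li → oxidation state -3.
Δ = -3 − (-3) = 0, so no net redox change at C4.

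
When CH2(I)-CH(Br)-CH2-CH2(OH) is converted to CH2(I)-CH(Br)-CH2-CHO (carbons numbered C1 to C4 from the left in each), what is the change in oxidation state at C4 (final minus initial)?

+2

Before: C4 has 1 bond to C, 2 bonds to H, 1 bond to O → oxidation state -1.
After: C4 has 1 bond to C, 1 bond to H, 2 bonds to O → oxidation state +1.
Δ = +1 − (-1) = +2, so this is an oxidation at C4.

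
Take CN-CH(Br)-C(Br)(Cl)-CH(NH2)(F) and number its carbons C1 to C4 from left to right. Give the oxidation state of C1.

+3

Count +1 for every bond to an atom more electronegative than carbon and −1 for every bond to one less electronegative; C–C bonds are 0.
C1 has one bond to C (0), a triple bond to N (3×+1 = +3).
Oxidation state = 0 + 3 = +3.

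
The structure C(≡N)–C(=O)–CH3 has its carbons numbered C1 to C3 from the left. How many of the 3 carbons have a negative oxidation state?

Tallying each carbon's bonds:
C1: 1C, 3N → 0 + 3 = +3
C2: 2C, 2O → 0 + 2 = +2
C3: 1C, 3H → 0 − 3 = -3
1 carbon (C3) meets the condition.

1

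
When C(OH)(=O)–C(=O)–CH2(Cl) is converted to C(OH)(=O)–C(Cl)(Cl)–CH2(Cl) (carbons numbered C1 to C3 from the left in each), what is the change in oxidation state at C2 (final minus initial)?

0

Before: C2 has 2 bonds to C, 2 bonds to O → oxidation state +2.
After: C2 has 2 bonds to C, 2 bonds to Cl → oxidation state +2.
Δ = +2 − (+2) = 0, so no net redox change at C2.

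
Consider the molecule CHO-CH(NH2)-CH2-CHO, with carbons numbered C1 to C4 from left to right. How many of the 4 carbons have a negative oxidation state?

1

Tallying each carbon's bonds:
C1: 1C, 1H, 2O → 0 − 1 + 2 = +1
C2: 2C, 1H, 1N → 0 − 1 + 1 = 0
C3: 2C, 2H → 0 − 2 = -2
C4: 1C, 1H, 2O → 0 − 1 + 2 = +1
1 carbon (C3) meets the condition.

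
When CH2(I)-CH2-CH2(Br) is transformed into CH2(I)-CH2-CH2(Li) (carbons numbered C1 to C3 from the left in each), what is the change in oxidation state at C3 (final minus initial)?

Before: C3 has 1 bond to C, 2 bonds to H, 1 bond to Br → oxidation state -1.
After: C3 has 1 bond to C, 2 bonds to H, 1 bond to Li → oxidation state -3.
Δ = -3 − (-1) = -2, so this is a reduction at C3.

-2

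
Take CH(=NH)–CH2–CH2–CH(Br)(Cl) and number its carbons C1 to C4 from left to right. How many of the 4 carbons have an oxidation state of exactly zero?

Tallying each carbon's bonds:
C1: 1C, 1H, 2N → 0 − 1 + 2 = +1
C2: 2C, 2H → 0 − 2 = -2
C3: 2C, 2H → 0 − 2 = -2
C4: 1C, 1H, 1Cl, 1Br → 0 − 1 + 1 + 1 = +1
0 carbons meet the condition.

0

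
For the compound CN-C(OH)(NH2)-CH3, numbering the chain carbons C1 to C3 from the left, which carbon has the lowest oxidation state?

C3

Tallying each carbon's bonds:
C1: 1C, 3N → 0 + 3 = +3
C2: 2C, 1O, 1N → 0 + 1 + 1 = +2
C3: 1C, 3H → 0 − 3 = -3
The most reduced carbon is C3 at -3.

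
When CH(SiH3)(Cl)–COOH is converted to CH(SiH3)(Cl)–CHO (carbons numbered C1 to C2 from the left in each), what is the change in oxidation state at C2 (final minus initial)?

-2

Before: C2 has 1 bond to C, 3 bonds to O → oxidation state +3.
After: C2 has 1 bond to C, 1 bond to H, 2 bonds to O → oxidation state +1.
Δ = +1 − (+3) = -2, so this is a reduction at C2.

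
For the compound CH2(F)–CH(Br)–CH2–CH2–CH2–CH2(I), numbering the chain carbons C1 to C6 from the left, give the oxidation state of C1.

-1

Count +1 for every bond to an atom more electronegative than carbon and −1 for every bond to one less electronegative; C–C bonds are 0.
C1 has one bond to C (0), one bond to F (+1), one bond to H (-1), one bond to H (-1).
Oxidation state = 0 + 1 − 1 − 1 = -1.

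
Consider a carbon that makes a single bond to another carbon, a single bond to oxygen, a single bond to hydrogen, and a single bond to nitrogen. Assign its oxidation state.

Each bond to a more electronegative atom (O, N, halogen) counts +1, each bond to a less electronegative atom (H, metal, B, Si) counts −1, and each C–C bond counts 0.
The carbon has one bond to C (0), one bond to H (-1), one bond to O (+1), one bond to N (+1).
Oxidation state = 0 − 1 + 1 + 1 = +1.

+1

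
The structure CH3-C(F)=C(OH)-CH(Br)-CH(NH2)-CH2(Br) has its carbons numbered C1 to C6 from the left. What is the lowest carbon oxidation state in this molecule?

Assign +1 per bond to O/N/halogen, −1 per bond to H or an electropositive element, and 0 per bond to carbon. Tallying each carbon:
C1: 1C, 3H → 0 − 3 = -3
C2: 3C, 1F → 0 + 1 = +1
C3: 3C, 1O → 0 + 1 = +1
C4: 2C, 1H, 1Br → 0 − 1 + 1 = 0
C5: 2C, 1H, 1N → 0 − 1 + 1 = 0
C6: 1C, 2H, 1Br → 0 − 2 + 1 = -1
The lowest value is -3.

-3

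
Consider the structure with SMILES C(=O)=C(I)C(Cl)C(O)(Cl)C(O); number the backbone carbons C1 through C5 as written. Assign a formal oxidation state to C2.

+1

C2 has a double bond to C (2×0 = 0), one bond to C (0), one bond to I (+1).
Oxidation state = 0 + 0 + 1 = +1.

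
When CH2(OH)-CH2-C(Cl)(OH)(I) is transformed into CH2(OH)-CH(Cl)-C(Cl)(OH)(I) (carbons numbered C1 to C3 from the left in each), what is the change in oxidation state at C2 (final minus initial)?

+2

Before: C2 has 2 bonds to C, 2 bonds to H → oxidation state -2.
After: C2 has 2 bonds to C, 1 bond to H, 1 bond to Cl → oxidation state 0.
Δ = 0 − (-2) = +2, so this is an oxidation at C2.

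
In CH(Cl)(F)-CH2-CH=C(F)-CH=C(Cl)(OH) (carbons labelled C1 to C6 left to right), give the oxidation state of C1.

+1

C1 has one bond to C (0), one bond to Cl (+1), one bond to H (-1), one bond to F (+1).
Oxidation state = 0 + 1 − 1 + 1 = +1.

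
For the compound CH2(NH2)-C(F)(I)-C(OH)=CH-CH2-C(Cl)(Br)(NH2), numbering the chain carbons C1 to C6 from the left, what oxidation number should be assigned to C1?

Each bond to a more electronegative atom (O, N, halogen) counts +1, each bond to a less electronegative atom (H, metal, B, Si) counts −1, and each C–C bond counts 0.
C1 has one bond to C (0), one bond to N (+1), one bond to H (-1), one bond to H (-1).
Oxidation state = 0 + 1 − 1 − 1 = -1.

-1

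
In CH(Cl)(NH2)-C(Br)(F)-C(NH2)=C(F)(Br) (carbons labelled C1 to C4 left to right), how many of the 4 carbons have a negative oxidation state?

Tallying each carbon's bonds:
C1: 1C, 1H, 1N, 1Cl → 0 − 1 + 1 + 1 = +1
C2: 2C, 1F, 1Br → 0 + 1 + 1 = +2
C3: 3C, 1N → 0 + 1 = +1
C4: 2C, 1F, 1Br → 0 + 1 + 1 = +2
0 carbons meet the condition.

0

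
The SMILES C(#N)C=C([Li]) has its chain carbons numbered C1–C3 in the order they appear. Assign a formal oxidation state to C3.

-2

Each bond to a more electronegative atom (O, N, halogen) counts +1, each bond to a less electronegative atom (H, metal, B, Si) counts −1, and each C–C bond counts 0.
C3 has a double bond to C (2×0 = 0), one bond to Li (-1), one bond to H (-1).
Oxidation state = 0 − 1 − 1 = -2.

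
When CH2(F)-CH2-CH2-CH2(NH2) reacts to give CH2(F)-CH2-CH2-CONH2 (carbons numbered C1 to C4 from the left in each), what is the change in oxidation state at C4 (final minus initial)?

+4

Before: C4 has 1 bond to C, 2 bonds to H, 1 bond to N → oxidation state -1.
After: C4 has 1 bond to C, 2 bonds to O, 1 bond to N → oxidation state +3.
Δ = +3 − (-1) = +4, so this is an oxidation at C4.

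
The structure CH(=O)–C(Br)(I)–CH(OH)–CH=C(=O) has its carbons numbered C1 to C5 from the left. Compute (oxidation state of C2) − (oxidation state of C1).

+1

C2: 2C, 1Br, 1I → 0 + 1 + 1 = +2
C1: 1C, 1H, 2O → 0 − 1 + 2 = +1
Difference: +2 − (+1) = +1.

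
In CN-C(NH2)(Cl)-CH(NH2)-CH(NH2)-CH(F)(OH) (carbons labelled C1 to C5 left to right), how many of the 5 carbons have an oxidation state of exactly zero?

Tallying each carbon's bonds:
C1: 1C, 3N → 0 + 3 = +3
C2: 2C, 1N, 1Cl → 0 + 1 + 1 = +2
C3: 2C, 1H, 1N → 0 − 1 + 1 = 0
C4: 2C, 1H, 1N → 0 − 1 + 1 = 0
C5: 1C, 1H, 1O, 1F → 0 − 1 + 1 + 1 = +1
2 carbons (C3, C4) meet the condition.

2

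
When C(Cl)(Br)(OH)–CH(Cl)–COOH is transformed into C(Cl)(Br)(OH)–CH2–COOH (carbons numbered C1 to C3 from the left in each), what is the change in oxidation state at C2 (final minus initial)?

-2

Before: C2 has 2 bonds to C, 1 bond to H, 1 bond to Cl → oxidation state 0.
After: C2 has 2 bonds to C, 2 bonds to H → oxidation state -2.
Δ = -2 − (0) = -2, so this is a reduction at C2.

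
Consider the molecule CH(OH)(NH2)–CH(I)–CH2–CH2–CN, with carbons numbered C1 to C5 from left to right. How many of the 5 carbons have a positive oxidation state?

Assign +1 per bond to O/N/halogen, −1 per bond to H or an electropositive element, and 0 per bond to carbon. Tallying each carbon:
C1: 1C, 1H, 1O, 1N → 0 − 1 + 1 + 1 = +1
C2: 2C, 1H, 1I → 0 − 1 + 1 = 0
C3: 2C, 2H → 0 − 2 = -2
C4: 2C, 2H → 0 − 2 = -2
C5: 1C, 3N → 0 + 3 = +3
2 carbons (C1, C5) meet the condition.

2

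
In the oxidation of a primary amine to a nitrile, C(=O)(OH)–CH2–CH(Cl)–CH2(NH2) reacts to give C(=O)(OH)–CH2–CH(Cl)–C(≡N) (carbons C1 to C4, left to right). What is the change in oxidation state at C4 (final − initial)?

Before: C4 has 1 bond to C, 2 bonds to H, 1 bond to N → oxidation state -1.
After: C4 has 1 bond to C, 3 bonds to N → oxidation state +3.
Δ = +3 − (-1) = +4, so this is an oxidation at C4.

+4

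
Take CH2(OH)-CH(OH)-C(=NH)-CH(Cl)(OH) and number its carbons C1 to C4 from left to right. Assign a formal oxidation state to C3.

+2

Each bond to a more electronegative atom (O, N, halogen) counts +1, each bond to a less electronegative atom (H, metal, B, Si) counts −1, and each C–C bond counts 0.
C3 has one bond to C (0), one bond to C (0), a double bond to N (2×+1 = +2).
Oxidation state = 0 + 0 + 2 = +2.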